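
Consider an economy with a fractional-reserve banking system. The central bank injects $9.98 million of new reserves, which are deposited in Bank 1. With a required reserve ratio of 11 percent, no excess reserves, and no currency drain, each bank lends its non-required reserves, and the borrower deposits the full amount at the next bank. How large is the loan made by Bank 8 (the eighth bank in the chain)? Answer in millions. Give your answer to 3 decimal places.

$3.929 million

Each bank lends a fraction (1 − rr) = 0.8900 of the deposit it receives, so Bank 8 receives 9.98·0.8900^7 and lends 9.98·0.8900^8 ≈ 3.9287 million.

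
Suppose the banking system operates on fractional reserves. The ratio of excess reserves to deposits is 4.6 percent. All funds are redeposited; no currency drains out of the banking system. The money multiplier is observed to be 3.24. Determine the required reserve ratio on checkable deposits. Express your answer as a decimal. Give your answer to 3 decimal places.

Using m = 3.24. Since m = (1 + c)/(c + rr + e), the denominator satisfies c + rr + e = (1 + c)/m = (1 + 0) / 3.24 ≈ 0.308642.
With c = 0 and e = 0.046, the required reserve ratio on checkable deposits is 0.308642 − 0 − 0.046 = 0.262642.

0.263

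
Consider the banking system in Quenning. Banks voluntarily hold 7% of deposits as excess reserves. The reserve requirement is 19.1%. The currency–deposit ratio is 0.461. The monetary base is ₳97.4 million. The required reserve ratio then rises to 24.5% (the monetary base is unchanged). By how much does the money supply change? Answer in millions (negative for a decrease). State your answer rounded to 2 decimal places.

Initially m₁ = (1 + 0.461) / (0.191 + 0.07 + 0.461) ≈ 2.02355, so M₁ = 2.02355 × 97.4 ≈ 197.0938 million.
After the change m₂ = (1 + 0.461) / (0.245 + 0.07 + 0.461) ≈ 1.88273, so M₂ = 1.88273 × 97.4 ≈ 183.3779 million.
ΔM = M₂ − M₁ = 183.3779 − 197.0938 = -13.7159 million.

-13.72 million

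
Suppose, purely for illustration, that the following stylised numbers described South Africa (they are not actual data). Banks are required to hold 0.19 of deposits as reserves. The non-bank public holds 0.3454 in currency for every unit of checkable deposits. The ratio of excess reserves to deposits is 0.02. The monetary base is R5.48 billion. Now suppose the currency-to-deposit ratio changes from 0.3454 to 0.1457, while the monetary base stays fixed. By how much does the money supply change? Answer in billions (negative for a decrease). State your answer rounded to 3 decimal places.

Initially m₁ = (1 + 0.3454) / (0.19 + 0.02 + 0.3454) ≈ 2.42240, so M₁ = 2.42240 × 5.48 ≈ 13.2748 billion.
After the change m₂ = (1 + 0.1457) / (0.19 + 0.02 + 0.1457) ≈ 3.22097, so M₂ = 3.22097 × 5.48 ≈ 17.6509 billion.
ΔM = M₂ − M₁ = 17.6509 − 13.2748 = 4.3761 billion.

R4.376 billion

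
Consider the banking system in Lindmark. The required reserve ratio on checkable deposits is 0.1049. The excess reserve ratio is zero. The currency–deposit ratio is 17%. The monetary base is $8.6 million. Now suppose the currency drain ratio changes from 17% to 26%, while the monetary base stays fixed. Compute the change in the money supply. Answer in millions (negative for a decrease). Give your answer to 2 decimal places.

-6.91 million

Initially m₁ = (1 + 0.17) / (0.1049 + 0.17) ≈ 4.2561, so M₁ = 4.2561 × 8.6 ≈ 36.6025 million.
After the change m₂ = (1 + 0.26) / (0.1049 + 0.26) ≈ 3.4530, so M₂ = 3.4530 × 8.6 = 29.6958 million.
ΔM = M₂ − M₁ = 29.6958 − 36.6025 = -6.9067 million.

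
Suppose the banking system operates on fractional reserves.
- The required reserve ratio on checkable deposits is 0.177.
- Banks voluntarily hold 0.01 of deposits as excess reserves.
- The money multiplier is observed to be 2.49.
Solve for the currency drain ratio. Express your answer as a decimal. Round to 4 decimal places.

0.3586

Using m = 2.49. From m = (1 + c)/(c + rr + e), rearranging gives 1 + c = m·(c + rr + e), so c·(1 − m) = m·(rr + e) − 1.
Hence c = [m·(rr + e) − 1]/(1 − m) = [2.49 × (0.177 + 0.01) − 1] / (1 − 2.49) ≈ 0.358638.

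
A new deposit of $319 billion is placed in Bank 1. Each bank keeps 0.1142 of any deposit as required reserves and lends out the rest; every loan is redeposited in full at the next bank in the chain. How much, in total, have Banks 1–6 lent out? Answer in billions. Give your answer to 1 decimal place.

Bank i lends (1 − rr)^i of the original deposit: Bank 1 lends 319·0.8858 = 282.5702, Bank 2 lends 319·0.8858² ≈ 250.3007, and so on.
Summing a geometric series: total = 319·[0.8858·(1 − 0.8858^6) / (1 − 0.8858)] ≈ 1279.0522 billion.

$1279.1 billion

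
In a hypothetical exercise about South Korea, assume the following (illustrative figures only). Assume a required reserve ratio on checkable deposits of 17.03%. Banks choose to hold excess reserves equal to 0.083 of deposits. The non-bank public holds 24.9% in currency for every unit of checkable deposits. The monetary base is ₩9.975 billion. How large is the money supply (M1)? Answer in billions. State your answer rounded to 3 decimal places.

The money multiplier is m = (1 + c) / (rr + e + c) = (1 + 0.249) / (0.1703 + 0.083 + 0.249) ≈ 2.48656.
So M = m × MB = 2.48656 × 9.975 ≈ 24.8034 billion.

₩24.803 billion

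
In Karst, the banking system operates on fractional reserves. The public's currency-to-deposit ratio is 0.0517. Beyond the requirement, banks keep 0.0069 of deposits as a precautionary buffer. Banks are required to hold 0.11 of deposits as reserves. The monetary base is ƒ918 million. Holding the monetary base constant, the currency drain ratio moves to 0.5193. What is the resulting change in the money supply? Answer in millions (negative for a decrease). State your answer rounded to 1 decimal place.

-3534.1 million

Initially m₁ = (1 + 0.0517) / (0.11 + 0.0069 + 0.0517) ≈ 6.23784, so M₁ = 6.23784 × 918 ≈ 5726.3371 million.
After the change m₂ = (1 + 0.5193) / (0.11 + 0.0069 + 0.5193) ≈ 2.38809, so M₂ = 2.38809 × 918 ≈ 2192.2666 million.
ΔM = M₂ − M₁ = 2192.2666 − 5726.3371 = -3534.0705 million.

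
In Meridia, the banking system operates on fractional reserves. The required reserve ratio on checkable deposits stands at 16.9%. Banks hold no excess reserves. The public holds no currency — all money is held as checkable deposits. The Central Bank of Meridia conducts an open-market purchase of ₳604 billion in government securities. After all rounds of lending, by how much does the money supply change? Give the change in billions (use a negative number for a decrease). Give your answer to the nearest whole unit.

₳3574 billion

The simple money multiplier is m = 1/rr = 1/0.169 ≈ 5.9172.
An open-market purchase increases the monetary base by 604 billion, so ΔM = m × ΔMB = 5.9172 × 604 = 3573.9888 billion.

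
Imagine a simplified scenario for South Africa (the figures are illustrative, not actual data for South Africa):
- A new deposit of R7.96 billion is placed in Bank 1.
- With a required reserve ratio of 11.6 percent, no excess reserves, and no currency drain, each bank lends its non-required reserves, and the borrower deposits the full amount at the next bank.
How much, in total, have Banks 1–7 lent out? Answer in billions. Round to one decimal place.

R35.1 billion

Bank i lends (1 − rr)^i of the original deposit: Bank 1 lends 7.96·0.8840 ≈ 7.0366, Bank 2 lends 7.96·0.8840² ≈ 6.2204, and so on.
Summing a geometric series: total = 7.96·[0.8840·(1 − 0.8840^7) / (1 − 0.8840)] ≈ 35.0705 billion.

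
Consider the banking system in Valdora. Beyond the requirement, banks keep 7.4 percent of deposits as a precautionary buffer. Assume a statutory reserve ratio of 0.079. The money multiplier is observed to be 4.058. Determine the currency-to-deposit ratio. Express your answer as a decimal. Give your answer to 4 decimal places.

Using m = 4.058. From m = (1 + c)/(c + rr + e), rearranging gives 1 + c = m·(c + rr + e), so c·(1 − m) = m·(rr + e) − 1.
Hence c = [m·(rr + e) − 1]/(1 − m) = [4.058 × (0.079 + 0.074) − 1] / (1 − 4.058) ≈ 0.123978.

0.1240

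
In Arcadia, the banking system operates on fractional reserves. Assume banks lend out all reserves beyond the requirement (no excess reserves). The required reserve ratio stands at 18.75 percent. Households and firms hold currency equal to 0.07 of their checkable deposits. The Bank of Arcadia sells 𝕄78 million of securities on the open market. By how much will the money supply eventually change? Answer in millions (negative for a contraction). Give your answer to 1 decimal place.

The money multiplier is m = (1 + c) / (rr + c) = (1 + 0.07) / (0.1875 + 0.07) ≈ 4.1553.
The sale removes 78 million of base, so ΔM = m × ΔMB = 4.1553 × (−78) = -324.1134 million.

-324.1 million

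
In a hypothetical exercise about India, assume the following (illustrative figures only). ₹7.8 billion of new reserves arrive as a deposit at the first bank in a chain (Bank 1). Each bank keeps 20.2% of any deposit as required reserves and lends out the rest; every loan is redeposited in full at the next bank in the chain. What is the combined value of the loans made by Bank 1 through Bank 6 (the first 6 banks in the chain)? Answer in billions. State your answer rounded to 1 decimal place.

₹22.9 billion

Bank i lends (1 − rr)^i of the original deposit: Bank 1 lends 7.8·0.7980 = 6.2244, Bank 2 lends 7.8·0.7980² ≈ 4.9671, and so on.
Summing a geometric series: total = 7.8·[0.7980·(1 − 0.7980^6) / (1 − 0.7980)] ≈ 22.8566 billion.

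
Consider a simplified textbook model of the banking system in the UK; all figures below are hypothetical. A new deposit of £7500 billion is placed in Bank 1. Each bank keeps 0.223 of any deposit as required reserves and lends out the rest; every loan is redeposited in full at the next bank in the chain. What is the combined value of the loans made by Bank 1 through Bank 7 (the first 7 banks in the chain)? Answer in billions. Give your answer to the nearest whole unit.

Bank i lends (1 − rr)^i of the original deposit: Bank 1 lends 7500·0.7770 = 5827.5000, Bank 2 lends 7500·0.7770² = 4527.9675, and so on.
Summing a geometric series: total = 7500·[0.7770·(1 − 0.7770^7) / (1 − 0.7770)] ≈ 21664.1699 billion.

£21664 billion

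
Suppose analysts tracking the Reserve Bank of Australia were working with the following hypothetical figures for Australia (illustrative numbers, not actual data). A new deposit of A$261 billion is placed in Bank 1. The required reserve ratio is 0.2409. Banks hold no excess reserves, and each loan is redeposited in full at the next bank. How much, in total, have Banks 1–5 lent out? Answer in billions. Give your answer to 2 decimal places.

A$615.14 billion

Bank i lends (1 − rr)^i of the original deposit: Bank 1 lends 261·0.7591 = 198.1251, Bank 2 lends 261·0.7591² ≈ 150.3968, and so on.
Summing a geometric series: total = 261·[0.7591·(1 − 0.7591^5) / (1 − 0.7591)] ≈ 615.1379 billion.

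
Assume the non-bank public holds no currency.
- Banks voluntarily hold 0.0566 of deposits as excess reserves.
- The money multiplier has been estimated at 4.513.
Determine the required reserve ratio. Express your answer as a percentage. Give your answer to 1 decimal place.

16.5%

Using m = 4.513. Since m = (1 + c)/(c + rr + e), the denominator satisfies c + rr + e = (1 + c)/m = (1 + 0) / 4.513 ≈ 0.221582.
With c = 0 and e = 0.0566, the required reserve ratio is 0.221582 − 0 − 0.0566 = 0.164982.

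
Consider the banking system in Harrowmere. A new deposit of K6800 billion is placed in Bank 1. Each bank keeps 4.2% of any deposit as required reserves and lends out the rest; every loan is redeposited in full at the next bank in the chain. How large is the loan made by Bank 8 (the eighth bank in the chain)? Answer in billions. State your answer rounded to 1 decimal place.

K4824.3 billion

Each bank lends a fraction (1 − rr) = 0.9580 of the deposit it receives, so Bank 8 receives 6800·0.9580^7 and lends 6800·0.9580^8 ≈ 4824.2853 billion.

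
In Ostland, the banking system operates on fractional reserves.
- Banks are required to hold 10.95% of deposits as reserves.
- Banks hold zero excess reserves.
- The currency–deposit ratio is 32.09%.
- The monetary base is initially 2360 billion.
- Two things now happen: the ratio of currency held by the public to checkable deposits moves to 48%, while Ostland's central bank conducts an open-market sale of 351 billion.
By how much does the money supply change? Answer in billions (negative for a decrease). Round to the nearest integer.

Before: m₁ = (1 + 0.3209) / (0.1095 + 0.3209) ≈ 3.06901, MB₁ = 2360, so M₁ = 3.06901 × 2360 = 7242.8636 billion.
After: m₂ = (1 + 0.48) / (0.1095 + 0.48) ≈ 2.51060, MB₂ = 2360 − 351 = 2009, so M₂ = 2.51060 × 2009 = 5043.7954 billion.
ΔM = M₂ − M₁ = 5043.7954 − 7242.8636 = -2199.0682 billion.

-2199 billion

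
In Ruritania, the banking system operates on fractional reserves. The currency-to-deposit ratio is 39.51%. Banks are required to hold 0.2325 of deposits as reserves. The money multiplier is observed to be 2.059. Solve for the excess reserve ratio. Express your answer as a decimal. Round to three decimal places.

0.050

Using m = 2.059. Since m = (1 + c)/(c + rr + e), the denominator satisfies c + rr + e = (1 + c)/m = (1 + 0.3951) / 2.059 ≈ 0.677562.
With c = 0.3951 and rr = 0.2325, the excess reserve ratio is 0.677562 − 0.3951 − 0.2325 = 0.049962.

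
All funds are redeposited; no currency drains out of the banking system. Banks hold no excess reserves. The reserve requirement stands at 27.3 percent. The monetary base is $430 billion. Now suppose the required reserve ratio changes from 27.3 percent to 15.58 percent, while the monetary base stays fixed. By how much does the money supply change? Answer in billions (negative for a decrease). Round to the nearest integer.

Initially m₁ = 1 / (0.273) ≈ 3.6630, so M₁ = 3.6630 × 430 = 1575.09 billion.
After the change m₂ = 1 / (0.1558) ≈ 6.4185, so M₂ = 6.4185 × 430 = 2759.955 billion.
ΔM = M₂ − M₁ = 2759.955 − 1575.09 = 1184.865 billion.

$1185 billion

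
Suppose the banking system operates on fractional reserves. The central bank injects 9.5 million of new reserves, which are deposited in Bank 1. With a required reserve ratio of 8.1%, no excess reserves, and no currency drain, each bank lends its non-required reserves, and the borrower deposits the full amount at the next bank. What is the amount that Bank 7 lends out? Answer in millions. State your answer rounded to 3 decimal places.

5.259 million

Each bank lends a fraction (1 − rr) = 0.9190 of the deposit it receives, so Bank 7 receives 9.5·0.9190^6 and lends 9.5·0.9190^7 ≈ 5.2594 million.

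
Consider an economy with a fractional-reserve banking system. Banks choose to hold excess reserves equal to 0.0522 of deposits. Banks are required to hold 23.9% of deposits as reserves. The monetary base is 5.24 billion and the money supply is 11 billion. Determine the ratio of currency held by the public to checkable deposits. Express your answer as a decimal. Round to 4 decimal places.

Using m = M/MB = 11/5.24 ≈ 2.099237. From m = (1 + c)/(c + rr + e), rearranging gives 1 + c = m·(c + rr + e), so c·(1 − m) = m·(rr + e) − 1.
Hence c = [m·(rr + e) − 1]/(1 − m) = [2.099237 × (0.239 + 0.0522) − 1] / (1 − 2.099237) ≈ 0.353611.

0.3536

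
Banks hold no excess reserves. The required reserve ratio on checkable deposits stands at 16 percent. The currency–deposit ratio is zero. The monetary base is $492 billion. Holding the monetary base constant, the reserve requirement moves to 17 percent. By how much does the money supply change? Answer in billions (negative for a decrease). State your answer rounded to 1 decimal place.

-180.9 billion

Initially m₁ = 1 / (0.16) = 6.25, so M₁ = 6.25 × 492 = 3075 billion.
After the change m₂ = 1 / (0.17) ≈ 5.88235, so M₂ = 5.88235 × 492 = 2894.1162 billion.
ΔM = M₂ − M₁ = 2894.1162 − 3075 = -180.8838 billion.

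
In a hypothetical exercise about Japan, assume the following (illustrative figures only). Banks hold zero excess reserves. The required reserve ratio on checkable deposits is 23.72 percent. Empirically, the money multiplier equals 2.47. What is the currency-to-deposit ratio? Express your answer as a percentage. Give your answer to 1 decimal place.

28.2%

Using m = 2.47. From m = (1 + c)/(c + rr + e), rearranging gives 1 + c = m·(c + rr + e), so c·(1 − m) = m·(rr + e) − 1.
Hence c = [m·(rr + e) − 1]/(1 − m) = [2.47 × (0.2372 + 0) − 1] / (1 − 2.47) ≈ 0.281712.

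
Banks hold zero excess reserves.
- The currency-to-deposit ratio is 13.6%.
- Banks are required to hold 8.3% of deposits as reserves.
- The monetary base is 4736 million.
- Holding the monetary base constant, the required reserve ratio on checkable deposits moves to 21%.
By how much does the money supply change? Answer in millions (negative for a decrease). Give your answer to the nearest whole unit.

-9017 million

Initially m₁ = (1 + 0.136) / (0.083 + 0.136) ≈ 5.18721, so M₁ = 5.18721 × 4736 ≈ 24566.6266 million.
After the change m₂ = (1 + 0.136) / (0.21 + 0.136) ≈ 3.28324, so M₂ = 3.28324 × 4736 ≈ 15549.4246 million.
ΔM = M₂ − M₁ = 15549.4246 − 24566.6266 = -9017.202 million.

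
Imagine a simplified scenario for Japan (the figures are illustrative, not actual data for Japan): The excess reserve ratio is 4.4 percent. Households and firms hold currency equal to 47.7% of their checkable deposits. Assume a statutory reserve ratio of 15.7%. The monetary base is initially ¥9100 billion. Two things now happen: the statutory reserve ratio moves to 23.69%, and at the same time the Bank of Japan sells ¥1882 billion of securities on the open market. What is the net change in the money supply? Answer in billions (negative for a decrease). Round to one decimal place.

Before: m₁ = (1 + 0.477) / (0.157 + 0.044 + 0.477) ≈ 2.178466, MB₁ = 9100, so M₁ = 2.178466 × 9100 = 19824.0406 billion.
After: m₂ = (1 + 0.477) / (0.2369 + 0.044 + 0.477) ≈ 1.948806, MB₂ = 9100 − 1882 = 7218, so M₂ = 1.948806 × 7218 ≈ 14066.4817 billion.
ΔM = M₂ − M₁ = 14066.4817 − 19824.0406 = -5757.5589 billion.

-5757.6 billion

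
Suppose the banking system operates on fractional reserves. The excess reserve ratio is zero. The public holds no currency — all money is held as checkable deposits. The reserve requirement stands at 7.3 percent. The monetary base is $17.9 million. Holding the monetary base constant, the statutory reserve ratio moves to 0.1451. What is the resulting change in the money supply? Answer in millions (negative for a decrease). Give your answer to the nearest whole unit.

-122 million

Initially m₁ = 1 / (0.073) ≈ 13.6986, so M₁ = 13.6986 × 17.9 ≈ 245.2049 million.
After the change m₂ = 1 / (0.1451) ≈ 6.8918, so M₂ = 6.8918 × 17.9 ≈ 123.3632 million.
ΔM = M₂ − M₁ = 123.3632 − 245.2049 = -121.8417 million.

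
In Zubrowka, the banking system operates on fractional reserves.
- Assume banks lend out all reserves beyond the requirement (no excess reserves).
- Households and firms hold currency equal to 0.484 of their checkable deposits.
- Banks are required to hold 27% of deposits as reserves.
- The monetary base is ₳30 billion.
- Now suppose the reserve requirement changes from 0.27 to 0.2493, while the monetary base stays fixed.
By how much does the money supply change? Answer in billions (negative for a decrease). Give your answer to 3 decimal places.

₳1.667 billion

Initially m₁ = (1 + 0.484) / (0.27 + 0.484) ≈ 1.968170, so M₁ = 1.968170 × 30 = 59.0451 billion.
After the change m₂ = (1 + 0.484) / (0.2493 + 0.484) ≈ 2.023728, so M₂ = 2.023728 × 30 ≈ 60.7118 billion.
ΔM = M₂ − M₁ = 60.7118 − 59.0451 = 1.6667 billion.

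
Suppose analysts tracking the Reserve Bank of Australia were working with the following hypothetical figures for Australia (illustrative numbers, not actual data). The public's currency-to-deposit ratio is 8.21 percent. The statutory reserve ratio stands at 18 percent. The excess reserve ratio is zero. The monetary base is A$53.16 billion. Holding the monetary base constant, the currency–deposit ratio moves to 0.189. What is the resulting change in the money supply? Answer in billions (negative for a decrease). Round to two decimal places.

-48.18 billion

Initially m₁ = (1 + 0.0821) / (0.18 + 0.0821) ≈ 4.12858, so M₁ = 4.12858 × 53.16 ≈ 219.4753 billion.
After the change m₂ = (1 + 0.189) / (0.18 + 0.189) ≈ 3.22222, so M₂ = 3.22222 × 53.16 ≈ 171.2932 billion.
ΔM = M₂ − M₁ = 171.2932 − 219.4753 = -48.1821 billion.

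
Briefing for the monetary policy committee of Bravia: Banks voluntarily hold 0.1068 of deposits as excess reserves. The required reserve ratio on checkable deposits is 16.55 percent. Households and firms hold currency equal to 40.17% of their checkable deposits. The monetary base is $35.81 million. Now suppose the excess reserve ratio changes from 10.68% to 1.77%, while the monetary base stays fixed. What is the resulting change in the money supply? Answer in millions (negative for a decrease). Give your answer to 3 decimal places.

$11.345 million

Initially m₁ = (1 + 0.4017) / (0.1655 + 0.1068 + 0.4017) ≈ 2.079674, so M₁ = 2.079674 × 35.81 ≈ 74.4731 million.
After the change m₂ = (1 + 0.4017) / (0.1655 + 0.0177 + 0.4017) ≈ 2.396478, so M₂ = 2.396478 × 35.81 ≈ 85.8179 million.
ΔM = M₂ − M₁ = 85.8179 − 74.4731 = 11.3448 million.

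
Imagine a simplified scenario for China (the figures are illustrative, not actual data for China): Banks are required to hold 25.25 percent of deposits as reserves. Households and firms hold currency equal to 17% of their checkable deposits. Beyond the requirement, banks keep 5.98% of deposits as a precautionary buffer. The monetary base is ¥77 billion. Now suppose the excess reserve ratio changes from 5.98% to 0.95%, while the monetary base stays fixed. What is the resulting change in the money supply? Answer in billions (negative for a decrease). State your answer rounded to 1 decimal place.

¥21.7 billion

Initially m₁ = (1 + 0.17) / (0.2525 + 0.0598 + 0.17) ≈ 2.4259, so M₁ = 2.4259 × 77 = 186.7943 billion.
After the change m₂ = (1 + 0.17) / (0.2525 + 0.0095 + 0.17) ≈ 2.7083, so M₂ = 2.7083 × 77 = 208.5391 billion.
ΔM = M₂ − M₁ = 208.5391 − 186.7943 = 21.7448 billion.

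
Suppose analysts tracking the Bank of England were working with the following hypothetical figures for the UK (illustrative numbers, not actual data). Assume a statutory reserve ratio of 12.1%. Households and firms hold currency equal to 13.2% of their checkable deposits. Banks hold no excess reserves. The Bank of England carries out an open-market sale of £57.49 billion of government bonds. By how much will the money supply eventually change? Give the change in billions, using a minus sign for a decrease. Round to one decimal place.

The money multiplier is m = (1 + c) / (rr + c) = (1 + 0.132) / (0.121 + 0.132) ≈ 4.4743.
The sale removes 57.49 billion of base, so ΔM = m × ΔMB = 4.4743 × (−57.49) ≈ -257.2275 billion.

-257.2 billion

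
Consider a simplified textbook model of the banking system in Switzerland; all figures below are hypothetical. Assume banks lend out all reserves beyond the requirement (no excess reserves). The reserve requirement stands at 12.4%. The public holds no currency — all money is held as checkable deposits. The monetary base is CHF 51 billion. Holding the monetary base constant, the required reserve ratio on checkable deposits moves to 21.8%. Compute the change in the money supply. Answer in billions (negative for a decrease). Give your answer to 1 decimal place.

Initially m₁ = 1 / (0.124) ≈ 8.0645, so M₁ = 8.0645 × 51 = 411.2895 billion.
After the change m₂ = 1 / (0.218) ≈ 4.5872, so M₂ = 4.5872 × 51 = 233.9472 billion.
ΔM = M₂ − M₁ = 233.9472 − 411.2895 = -177.3423 billion.

-177.3 billion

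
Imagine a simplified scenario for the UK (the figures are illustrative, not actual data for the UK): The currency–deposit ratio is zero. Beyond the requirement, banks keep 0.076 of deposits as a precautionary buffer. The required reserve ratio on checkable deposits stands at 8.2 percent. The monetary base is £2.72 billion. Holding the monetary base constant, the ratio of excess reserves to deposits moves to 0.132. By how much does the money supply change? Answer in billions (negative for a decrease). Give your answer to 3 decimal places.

-4.505 billion

Initially m₁ = 1 / (0.082 + 0.076) ≈ 6.32911, so M₁ = 6.32911 × 2.72 ≈ 17.2152 billion.
After the change m₂ = 1 / (0.082 + 0.132) ≈ 4.67290, so M₂ = 4.67290 × 2.72 ≈ 12.7103 billion.
ΔM = M₂ − M₁ = 12.7103 − 17.2152 = -4.5049 billion.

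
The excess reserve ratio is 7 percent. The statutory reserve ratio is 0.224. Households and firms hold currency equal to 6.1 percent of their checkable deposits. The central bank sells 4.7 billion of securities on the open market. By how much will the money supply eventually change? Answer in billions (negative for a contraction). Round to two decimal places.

The money multiplier is m = (1 + c) / (rr + e + c) = (1 + 0.061) / (0.224 + 0.07 + 0.061) ≈ 2.9887.
The sale removes 4.7 billion of base, so ΔM = m × ΔMB = 2.9887 × (−4.7) ≈ -14.0469 billion.

-14.05 billion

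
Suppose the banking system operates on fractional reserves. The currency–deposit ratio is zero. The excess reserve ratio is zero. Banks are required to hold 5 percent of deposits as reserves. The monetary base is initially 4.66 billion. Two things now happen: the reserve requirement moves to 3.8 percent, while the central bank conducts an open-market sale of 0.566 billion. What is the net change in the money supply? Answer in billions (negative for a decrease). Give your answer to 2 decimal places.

14.54 billion

Before: m₁ = 1 / (0.05) = 20, MB₁ = 4.66, so M₁ = 20 × 4.66 = 93.2 billion.
After: m₂ = 1 / (0.038) ≈ 26.3158, MB₂ = 4.66 − 0.566 = 4.094, so M₂ = 26.3158 × 4.094 ≈ 107.7369 billion.
ΔM = M₂ − M₁ = 107.7369 − 93.2 = 14.5369 billion.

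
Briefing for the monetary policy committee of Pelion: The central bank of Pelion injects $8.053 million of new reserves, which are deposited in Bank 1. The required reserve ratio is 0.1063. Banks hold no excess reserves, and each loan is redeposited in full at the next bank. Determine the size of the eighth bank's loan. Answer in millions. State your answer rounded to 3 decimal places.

Each bank lends a fraction (1 − rr) = 0.8937 of the deposit it receives, so Bank 8 receives 8.053·0.8937^7 and lends 8.053·0.8937^8 ≈ 3.2771 million.

$3.277 million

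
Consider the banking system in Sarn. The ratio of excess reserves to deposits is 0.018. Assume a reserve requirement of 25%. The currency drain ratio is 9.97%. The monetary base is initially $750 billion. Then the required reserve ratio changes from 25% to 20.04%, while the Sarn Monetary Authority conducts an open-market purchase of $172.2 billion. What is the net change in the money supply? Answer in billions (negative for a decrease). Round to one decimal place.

$945.1 billion

Before: m₁ = (1 + 0.0997) / (0.25 + 0.018 + 0.0997) ≈ 2.99075, MB₁ = 750, so M₁ = 2.99075 × 750 = 2243.0625 billion.
After: m₂ = (1 + 0.0997) / (0.2004 + 0.018 + 0.0997) ≈ 3.45709, MB₂ = 750 + 172.2 = 922.2, so M₂ = 3.45709 × 922.2 ≈ 3188.1284 billion.
ΔM = M₂ − M₁ = 3188.1284 − 2243.0625 = 945.0659 billion.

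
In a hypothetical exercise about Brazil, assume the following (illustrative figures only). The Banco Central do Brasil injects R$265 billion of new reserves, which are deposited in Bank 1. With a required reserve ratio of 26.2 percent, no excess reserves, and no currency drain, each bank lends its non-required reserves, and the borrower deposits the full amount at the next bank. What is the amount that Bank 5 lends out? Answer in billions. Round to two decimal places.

R$58.01 billion

Each bank lends a fraction (1 − rr) = 0.7380 of the deposit it receives, so Bank 5 receives 265·0.7380^4 and lends 265·0.7380^5 ≈ 58.0133 billion.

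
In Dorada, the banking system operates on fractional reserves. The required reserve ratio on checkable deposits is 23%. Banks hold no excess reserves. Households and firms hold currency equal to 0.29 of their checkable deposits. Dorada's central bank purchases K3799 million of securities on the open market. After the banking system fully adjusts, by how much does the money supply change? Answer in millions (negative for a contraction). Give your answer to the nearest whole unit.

K9424 million

The money multiplier is m = (1 + c) / (rr + c) = (1 + 0.29) / (0.23 + 0.29) ≈ 2.48077.
The purchase adds 3799 million of base, so ΔM = m × ΔMB = 2.48077 × (+3799) ≈ 9424.4452 million.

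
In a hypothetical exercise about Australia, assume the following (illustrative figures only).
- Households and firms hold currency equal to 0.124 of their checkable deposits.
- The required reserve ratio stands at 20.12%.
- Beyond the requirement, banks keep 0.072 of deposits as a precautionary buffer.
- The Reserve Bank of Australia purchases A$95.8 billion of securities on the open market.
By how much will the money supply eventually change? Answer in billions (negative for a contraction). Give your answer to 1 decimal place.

The money multiplier is m = (1 + c) / (rr + e + c) = (1 + 0.124) / (0.2012 + 0.072 + 0.124) ≈ 2.8298.
The purchase adds 95.8 billion of base, so ΔM = m × ΔMB = 2.8298 × (+95.8) ≈ 271.0948 billion.

A$271.1 billion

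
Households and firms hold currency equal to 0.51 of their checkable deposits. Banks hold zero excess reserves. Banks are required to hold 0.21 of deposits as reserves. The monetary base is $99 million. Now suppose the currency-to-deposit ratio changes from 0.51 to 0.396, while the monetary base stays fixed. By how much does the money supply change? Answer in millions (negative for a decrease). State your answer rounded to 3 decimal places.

$20.434 million

Initially m₁ = (1 + 0.51) / (0.21 + 0.51) ≈ 2.097222, so M₁ = 2.097222 × 99 ≈ 207.625 million.
After the change m₂ = (1 + 0.396) / (0.21 + 0.396) ≈ 2.303630, so M₂ = 2.303630 × 99 ≈ 228.0594 million.
ΔM = M₂ − M₁ = 228.0594 − 207.625 = 20.4344 million.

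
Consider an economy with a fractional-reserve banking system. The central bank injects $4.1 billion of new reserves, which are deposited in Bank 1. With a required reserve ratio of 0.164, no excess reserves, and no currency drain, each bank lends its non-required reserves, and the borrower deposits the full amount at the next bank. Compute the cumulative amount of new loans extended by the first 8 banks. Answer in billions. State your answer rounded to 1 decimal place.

Bank i lends (1 − rr)^i of the original deposit: Bank 1 lends 4.1·0.8360 = 3.4276, Bank 2 lends 4.1·0.8360² ≈ 2.8655, and so on.
Summing a geometric series: total = 4.1·[0.8360·(1 − 0.8360^8) / (1 − 0.8360)] ≈ 15.9135 billion.

$15.9 billion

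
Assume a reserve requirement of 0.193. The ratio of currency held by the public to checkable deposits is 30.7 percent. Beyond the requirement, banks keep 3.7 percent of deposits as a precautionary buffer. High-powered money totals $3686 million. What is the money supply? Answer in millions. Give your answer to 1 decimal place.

The money multiplier is m = (1 + c) / (rr + e + c) = (1 + 0.307) / (0.193 + 0.037 + 0.307) ≈ 2.433892.
So M = m × MB = 2.433892 × 3686 ≈ 8971.3259 million.

$8971.3 million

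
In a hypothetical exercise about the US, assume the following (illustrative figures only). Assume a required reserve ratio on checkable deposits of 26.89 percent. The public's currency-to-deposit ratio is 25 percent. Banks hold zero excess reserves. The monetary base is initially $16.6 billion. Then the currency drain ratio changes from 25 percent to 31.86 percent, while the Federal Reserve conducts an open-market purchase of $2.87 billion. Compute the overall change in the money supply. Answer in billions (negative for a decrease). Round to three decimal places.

Before: m₁ = (1 + 0.25) / (0.2689 + 0.25) ≈ 2.408942, MB₁ = 16.6, so M₁ = 2.408942 × 16.6 ≈ 39.9884 billion.
After: m₂ = (1 + 0.3186) / (0.2689 + 0.3186) ≈ 2.244426, MB₂ = 16.6 + 2.87 = 19.47, so M₂ = 2.244426 × 19.47 ≈ 43.699 billion.
ΔM = M₂ − M₁ = 43.699 − 39.9884 = 3.7106 billion.

$3.711 billion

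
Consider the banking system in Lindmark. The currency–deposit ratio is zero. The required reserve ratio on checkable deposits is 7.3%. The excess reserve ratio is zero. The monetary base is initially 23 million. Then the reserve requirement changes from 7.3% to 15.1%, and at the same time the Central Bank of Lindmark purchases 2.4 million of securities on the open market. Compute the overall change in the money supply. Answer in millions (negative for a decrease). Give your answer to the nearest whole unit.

-147 million

Before: m₁ = 1 / (0.073) ≈ 13.6986, MB₁ = 23, so M₁ = 13.6986 × 23 = 315.0678 million.
After: m₂ = 1 / (0.151) ≈ 6.6225, MB₂ = 23 + 2.4 = 25.4, so M₂ = 6.6225 × 25.4 = 168.2115 million.
ΔM = M₂ − M₁ = 168.2115 − 315.0678 = -146.8563 million.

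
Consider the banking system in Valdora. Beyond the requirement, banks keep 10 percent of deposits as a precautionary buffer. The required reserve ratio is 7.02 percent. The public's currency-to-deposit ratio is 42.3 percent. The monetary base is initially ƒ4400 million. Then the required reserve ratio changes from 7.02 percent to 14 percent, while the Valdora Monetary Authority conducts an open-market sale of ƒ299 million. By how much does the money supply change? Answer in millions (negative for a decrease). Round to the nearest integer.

Before: m₁ = (1 + 0.423) / (0.0702 + 0.1 + 0.423) ≈ 2.39885, MB₁ = 4400, so M₁ = 2.39885 × 4400 = 10554.94 million.
After: m₂ = (1 + 0.423) / (0.14 + 0.1 + 0.423) ≈ 2.14630, MB₂ = 4400 − 299 = 4101, so M₂ = 2.14630 × 4101 = 8801.9763 million.
ΔM = M₂ − M₁ = 8801.9763 − 10554.94 = -1752.9637 million.

-1753 million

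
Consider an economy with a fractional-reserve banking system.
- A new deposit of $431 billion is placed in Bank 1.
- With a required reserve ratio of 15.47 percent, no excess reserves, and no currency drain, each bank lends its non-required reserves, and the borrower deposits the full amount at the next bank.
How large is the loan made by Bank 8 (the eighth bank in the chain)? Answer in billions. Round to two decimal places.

$112.35 billion

Each bank lends a fraction (1 − rr) = 0.8453 of the deposit it receives, so Bank 8 receives 431·0.8453^7 and lends 431·0.8453^8 ≈ 112.3477 billion.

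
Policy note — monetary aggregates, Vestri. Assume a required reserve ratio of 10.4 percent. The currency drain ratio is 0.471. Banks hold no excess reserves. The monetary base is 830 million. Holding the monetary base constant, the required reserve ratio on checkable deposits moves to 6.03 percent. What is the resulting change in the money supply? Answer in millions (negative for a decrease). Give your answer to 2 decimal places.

Initially m₁ = (1 + 0.471) / (0.104 + 0.471) ≈ 2.558261, so M₁ = 2.558261 × 830 ≈ 2123.3566 million.
After the change m₂ = (1 + 0.471) / (0.0603 + 0.471) ≈ 2.768681, so M₂ = 2.768681 × 830 ≈ 2298.0052 million.
ΔM = M₂ − M₁ = 2298.0052 − 2123.3566 = 174.6486 million.

174.65 million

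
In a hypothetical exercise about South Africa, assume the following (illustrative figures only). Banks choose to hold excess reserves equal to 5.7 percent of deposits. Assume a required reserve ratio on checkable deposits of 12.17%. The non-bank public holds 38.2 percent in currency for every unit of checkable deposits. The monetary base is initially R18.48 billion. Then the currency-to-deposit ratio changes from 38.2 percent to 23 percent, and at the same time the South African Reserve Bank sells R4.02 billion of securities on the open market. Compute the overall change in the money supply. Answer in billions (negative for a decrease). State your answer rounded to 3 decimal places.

Before: m₁ = (1 + 0.382) / (0.1217 + 0.057 + 0.382) ≈ 2.464776, MB₁ = 18.48, so M₁ = 2.464776 × 18.48 ≈ 45.5491 billion.
After: m₂ = (1 + 0.23) / (0.1217 + 0.057 + 0.23) ≈ 3.009542, MB₂ = 18.48 − 4.02 = 14.46, so M₂ = 3.009542 × 14.46 ≈ 43.518 billion.
ΔM = M₂ − M₁ = 43.518 − 45.5491 = -2.0311 billion.

-2.031 billion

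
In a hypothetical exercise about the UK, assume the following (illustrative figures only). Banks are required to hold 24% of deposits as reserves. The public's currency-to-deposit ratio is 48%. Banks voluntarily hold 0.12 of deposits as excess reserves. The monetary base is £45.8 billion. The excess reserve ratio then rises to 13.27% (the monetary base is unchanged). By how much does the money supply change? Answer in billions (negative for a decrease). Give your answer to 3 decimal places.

Initially m₁ = (1 + 0.48) / (0.24 + 0.12 + 0.48) ≈ 1.761905, so M₁ = 1.761905 × 45.8 ≈ 80.6952 billion.
After the change m₂ = (1 + 0.48) / (0.24 + 0.1327 + 0.48) ≈ 1.735663, so M₂ = 1.735663 × 45.8 ≈ 79.4934 billion.
ΔM = M₂ − M₁ = 79.4934 − 80.6952 = -1.2018 billion.

-1.202 billion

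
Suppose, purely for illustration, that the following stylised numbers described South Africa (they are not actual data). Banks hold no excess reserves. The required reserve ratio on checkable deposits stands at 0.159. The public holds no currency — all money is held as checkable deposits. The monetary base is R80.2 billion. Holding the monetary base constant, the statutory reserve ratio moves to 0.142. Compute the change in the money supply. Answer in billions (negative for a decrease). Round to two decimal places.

R60.39 billion

Initially m₁ = 1 / (0.159) ≈ 6.28931, so M₁ = 6.28931 × 80.2 ≈ 504.4027 billion.
After the change m₂ = 1 / (0.142) ≈ 7.04225, so M₂ = 7.04225 × 80.2 ≈ 564.7885 billion.
ΔM = M₂ − M₁ = 564.7885 − 504.4027 = 60.3858 billion.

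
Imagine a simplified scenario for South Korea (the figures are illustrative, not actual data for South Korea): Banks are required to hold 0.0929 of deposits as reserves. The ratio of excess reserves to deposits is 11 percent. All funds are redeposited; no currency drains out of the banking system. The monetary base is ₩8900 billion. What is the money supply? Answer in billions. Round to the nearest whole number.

₩43864 billion

The money multiplier is m = 1 / (rr + e) = 1 / (0.0929 + 0.11) ≈ 4.92854.
So M = m × MB = 4.92854 × 8900 = 43864.006 billion.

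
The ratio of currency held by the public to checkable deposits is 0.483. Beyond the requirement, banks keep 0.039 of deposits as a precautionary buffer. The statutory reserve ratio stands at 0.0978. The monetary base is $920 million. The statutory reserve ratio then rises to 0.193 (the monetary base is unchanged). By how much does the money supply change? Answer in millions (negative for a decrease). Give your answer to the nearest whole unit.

-293 million

Initially m₁ = (1 + 0.483) / (0.0978 + 0.039 + 0.483) ≈ 2.3927, so M₁ = 2.3927 × 920 = 2201.284 million.
After the change m₂ = (1 + 0.483) / (0.193 + 0.039 + 0.483) ≈ 2.0741, so M₂ = 2.0741 × 920 = 1908.172 million.
ΔM = M₂ − M₁ = 1908.172 − 2201.284 = -293.112 million.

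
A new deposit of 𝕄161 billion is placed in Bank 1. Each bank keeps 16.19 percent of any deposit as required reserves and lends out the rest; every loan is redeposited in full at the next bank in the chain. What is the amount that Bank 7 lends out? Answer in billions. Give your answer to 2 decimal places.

𝕄46.76 billion

Each bank lends a fraction (1 − rr) = 0.8381 of the deposit it receives, so Bank 7 receives 161·0.8381^6 and lends 161·0.8381^7 ≈ 46.7624 billion.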